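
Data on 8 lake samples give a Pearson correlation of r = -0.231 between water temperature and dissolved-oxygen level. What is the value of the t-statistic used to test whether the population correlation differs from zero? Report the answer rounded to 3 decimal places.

t = r·√(n−2) / √(1−r²) with r = -0.231, n = 8
  = -0.231·√6 / √(1 − 0.053361)
  = -0.231·2.449490 / 0.972954
  = -0.565832 / 0.972954 = -0.582

-0.582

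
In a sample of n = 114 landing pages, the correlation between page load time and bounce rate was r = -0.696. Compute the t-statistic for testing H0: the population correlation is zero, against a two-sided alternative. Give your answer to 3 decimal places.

-10.258

1 − r² = 1 − 0.484416 = 0.515584;  √(1−r²) = 0.718042
√(n−2) = √112 = 10.583005
t = r·√(n−2)/√(1−r²) = -0.696 · 10.583005 / 0.718042 = -10.258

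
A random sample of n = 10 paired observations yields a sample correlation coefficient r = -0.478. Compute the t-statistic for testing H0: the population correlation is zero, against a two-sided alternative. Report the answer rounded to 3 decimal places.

1 − r² = 1 − 0.228484 = 0.771516;  √(1−r²) = 0.878360
√(n−2) = √8 = 2.828427
t = r·√(n−2)/√(1−r²) = -0.478 · 2.828427 / 0.878360 = -1.539

-1.539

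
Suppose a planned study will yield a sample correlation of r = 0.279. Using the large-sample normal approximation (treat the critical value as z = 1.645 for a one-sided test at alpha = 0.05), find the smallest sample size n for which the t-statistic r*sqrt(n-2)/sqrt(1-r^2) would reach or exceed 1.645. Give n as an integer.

35

r√(n−2)/√(1−r²) ≥ 1.645  ⇔  n−2 ≥ (1.645)²·(1−r²)/r²
(1−r²)/r² = (1−0.077841)/0.077841 = 11.8467
n ≥ 2 + 2.706025·11.8467 = 2 + 32.0575 = 34.0575
⌈34.0575⌉ = 35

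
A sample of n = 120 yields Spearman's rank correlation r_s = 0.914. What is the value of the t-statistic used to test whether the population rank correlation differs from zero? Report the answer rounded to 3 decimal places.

1 − r_s² = 1 − 0.835396 = 0.164604;  √(1−r_s²) = 0.405714
√(n−2) = √118 = 10.862780
t = r_s·√(n−2)/√(1−r_s²) = 0.914 · 10.862780 / 0.405714 = 24.472

24.472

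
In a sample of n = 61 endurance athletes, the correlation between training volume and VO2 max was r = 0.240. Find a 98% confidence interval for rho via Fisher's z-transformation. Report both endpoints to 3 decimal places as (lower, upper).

Fisher z: z_r = atanh(r) = ½·ln((1+0.240)/(1−0.240)) = 0.244774
SE(z) = 1/√(n−3) = 1/√58 = 0.131306
98% ⇒ z* = 2.326; margin = 2.326·0.131306 = 0.305418
CI on z-scale: (-0.060644, 0.550192)
Back-transform: tanh(-0.060644) = -0.060570, tanh(0.550192) = 0.500664

(-0.061, 0.501)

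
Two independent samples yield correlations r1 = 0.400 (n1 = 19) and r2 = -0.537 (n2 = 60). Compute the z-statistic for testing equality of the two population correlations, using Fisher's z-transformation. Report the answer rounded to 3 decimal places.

Fisher z-transforms: z1 = atanh(0.400) = 0.423649, z2 = atanh(-0.537) = -0.599930; difference d = 1.023579
Var(d) = 1/16 + 1/57 = 0.0625000 + 0.0175439 = 0.0800439
z = d/√Var(d) = 1.023579 / √0.0800439 = 1.023579 / 0.282920 = 3.618

3.618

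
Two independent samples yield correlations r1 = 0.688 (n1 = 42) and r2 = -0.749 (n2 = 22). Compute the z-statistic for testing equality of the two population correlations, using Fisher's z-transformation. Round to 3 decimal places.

Fisher z-transforms: z1 = atanh(0.688) = 0.844148, z2 = atanh(-0.749) = -0.970673; difference d = 1.814821
Var(d) = 1/39 + 1/19 = 0.0256410 + 0.0526316 = 0.0782726
z = d/√Var(d) = 1.814821 / √0.0782726 = 1.814821 / 0.279772 = 6.487

6.487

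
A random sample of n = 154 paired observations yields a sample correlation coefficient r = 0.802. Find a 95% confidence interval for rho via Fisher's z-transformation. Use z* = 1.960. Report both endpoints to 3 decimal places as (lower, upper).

(0.737, 0.852)

Fisher z: z_r = atanh(r) = ½·ln((1+0.802)/(1−0.802)) = 1.104193
SE(z) = 1/√(n−3) = 1/√151 = 0.081379
95% ⇒ z* = 1.960; margin = 1.960·0.081379 = 0.159503
CI on z-scale: (0.944690, 1.263696)
Back-transform: tanh(0.944690) = 0.737370, tanh(1.263696) = 0.852080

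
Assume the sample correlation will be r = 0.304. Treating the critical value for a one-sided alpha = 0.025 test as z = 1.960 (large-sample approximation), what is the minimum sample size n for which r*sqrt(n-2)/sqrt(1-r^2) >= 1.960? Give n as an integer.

40

Need r·√(n−2)/√(1−r²) ≥ 1.960
√(n−2) ≥ 1.960·√(1−0.092416) / 0.304 = 1.960·0.952672 / 0.304 = 6.1422
n−2 ≥ 37.7266  ⇒  n ≥ 39.7266
Smallest integer n = 40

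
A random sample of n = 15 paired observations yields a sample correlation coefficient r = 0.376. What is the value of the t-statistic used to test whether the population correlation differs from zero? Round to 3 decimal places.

1.463

t = r·√(n−2) / √(1−r²) with r = 0.376, n = 15
  = 0.376·√13 / √(1 − 0.141376)
  = 0.376·3.605551 / 0.926620
  = 1.355687 / 0.926620 = 1.463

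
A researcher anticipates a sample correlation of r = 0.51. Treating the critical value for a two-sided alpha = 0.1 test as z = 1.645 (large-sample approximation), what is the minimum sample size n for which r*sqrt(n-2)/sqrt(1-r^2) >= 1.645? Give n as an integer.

10

Need r·√(n−2)/√(1−r²) ≥ 1.645
√(n−2) ≥ 1.645·√(1−0.2601) / 0.51 = 1.645·0.860174 / 0.51 = 2.7745
n−2 ≥ 7.6979  ⇒  n ≥ 9.6979
Smallest integer n = 10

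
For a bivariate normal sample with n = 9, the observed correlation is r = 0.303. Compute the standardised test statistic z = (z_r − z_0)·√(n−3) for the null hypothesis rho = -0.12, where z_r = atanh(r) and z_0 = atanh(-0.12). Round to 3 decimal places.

z_r = atanh(0.303) = 0.312820,  z_0 = atanh(-0.12) = -0.120581
SE = 1/√(n−3) = 1/√6 = 0.408248
z = (z_r − z_0)/SE = (0.312820 − (-0.120581)) / 0.408248 = 0.433401 / 0.408248 = 1.062

1.062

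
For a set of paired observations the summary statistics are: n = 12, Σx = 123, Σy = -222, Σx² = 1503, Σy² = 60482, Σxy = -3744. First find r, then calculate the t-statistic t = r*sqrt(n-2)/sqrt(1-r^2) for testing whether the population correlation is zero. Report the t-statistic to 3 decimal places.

S_xy = nΣxy − ΣxΣy = 12·(-3744) − 123·(-222) = -44928 − (-27306) = -17622
S_xx = nΣx² − (Σx)² = 12·1503 − 123² = 18036 − 15129 = 2907
S_yy = nΣy² − (Σy)² = 12·60482 − (-222)² = 725784 − 49284 = 676500
r = S_xy / √(S_xx·S_yy) = -17622 / √(2907·676500) = -17622 / √1966585500 = -17622 / 44346.2005 = -0.3974
t = r·√(n−2)/√(1−r²) = -0.3974·√10 / √(1−0.157927) = -1.256689 / 0.917645 = -1.369

-1.369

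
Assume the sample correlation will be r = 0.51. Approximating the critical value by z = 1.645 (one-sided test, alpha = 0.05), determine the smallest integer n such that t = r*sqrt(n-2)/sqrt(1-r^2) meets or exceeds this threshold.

10

Need r·√(n−2)/√(1−r²) ≥ 1.645
√(n−2) ≥ 1.645·√(1−0.2601) / 0.51 = 1.645·0.860174 / 0.51 = 2.7745
n−2 ≥ 7.6979  ⇒  n ≥ 9.6979
Smallest integer n = 10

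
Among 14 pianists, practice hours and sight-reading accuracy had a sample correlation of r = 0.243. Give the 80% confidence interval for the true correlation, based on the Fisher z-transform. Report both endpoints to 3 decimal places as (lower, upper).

(-0.138, 0.561)

Fisher z: z_r = atanh(r) = ½·ln((1+0.243)/(1−0.243)) = 0.247960
SE(z) = 1/√(n−3) = 1/√11 = 0.301511
80% ⇒ z* = 1.282; margin = 1.282·0.301511 = 0.386537
CI on z-scale: (-0.138577, 0.634497)
Back-transform: tanh(-0.138577) = -0.137697, tanh(0.634497) = 0.561141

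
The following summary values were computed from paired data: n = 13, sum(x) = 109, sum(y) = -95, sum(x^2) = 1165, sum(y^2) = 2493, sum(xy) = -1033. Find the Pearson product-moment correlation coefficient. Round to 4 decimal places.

-0.3519

Numerator: nΣxy − (Σx)(Σy) = 13·(-1033) − (109)(-95) = -3074
Denominator: √[(nΣx²−(Σx)²)(nΣy²−(Σy)²)]
  nΣx²−(Σx)² = 13·1165 − 11881 = 3264;  nΣy²−(Σy)² = 13·2493 − 9025 = 23384
  √(3264·23384) = √76325376 = 8736.4395
r = -3074 / 8736.4395 = -0.3519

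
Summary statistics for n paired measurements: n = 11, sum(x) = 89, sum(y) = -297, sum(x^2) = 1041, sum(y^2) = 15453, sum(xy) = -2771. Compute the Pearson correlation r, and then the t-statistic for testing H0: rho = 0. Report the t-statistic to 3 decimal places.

S_xy = nΣxy − ΣxΣy = 11·(-2771) − 89·(-297) = -30481 − (-26433) = -4048
S_xx = nΣx² − (Σx)² = 11·1041 − 89² = 11451 − 7921 = 3530
S_yy = nΣy² − (Σy)² = 11·15453 − (-297)² = 169983 − 88209 = 81774
r = S_xy / √(S_xx·S_yy) = -4048 / √(3530·81774) = -4048 / √288662220 = -4048 / 16990.0624 = -0.2383
t = r·√(n−2)/√(1−r²) = -0.2383·√9 / √(1−0.056787) = -0.714900 / 0.971192 = -0.736

-0.736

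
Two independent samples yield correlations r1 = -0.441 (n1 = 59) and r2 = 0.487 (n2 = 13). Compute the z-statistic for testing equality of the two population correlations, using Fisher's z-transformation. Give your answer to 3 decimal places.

-2.929

z1 = atanh(-0.441) = -0.473472,  z2 = atanh(0.487) = 0.532120
SE = √(1/(n1−3) + 1/(n2−3)) = √(1/56 + 1/10) = √(0.0178571 + 0.1000000) = √0.1178571 = 0.343303
z = (z1 − z2)/SE = (-0.473472 − 0.532120) / 0.343303 = -1.005592 / 0.343303 = -2.929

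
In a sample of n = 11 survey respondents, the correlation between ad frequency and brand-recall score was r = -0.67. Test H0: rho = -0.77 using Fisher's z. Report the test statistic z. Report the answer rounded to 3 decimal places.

z_r = atanh(-0.67) = -0.810743,  z_0 = atanh(-0.77) = -1.020328
SE = 1/√(n−3) = 1/√8 = 0.353553
z = (z_r − z_0)/SE = (-0.810743 − (-1.020328)) / 0.353553 = 0.209585 / 0.353553 = 0.593

0.593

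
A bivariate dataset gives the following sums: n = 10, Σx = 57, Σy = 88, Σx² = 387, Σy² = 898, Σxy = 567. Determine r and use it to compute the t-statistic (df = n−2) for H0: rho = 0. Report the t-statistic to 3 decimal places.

3.173

S_xy = nΣxy − ΣxΣy = 10·567 − 57·88 = 5670 − 5016 = 654
S_xx = nΣx² − (Σx)² = 10·387 − 57² = 3870 − 3249 = 621
S_yy = nΣy² − (Σy)² = 10·898 − 88² = 8980 − 7744 = 1236
r = S_xy / √(S_xx·S_yy) = 654 / √(621·1236) = 654 / √767556 = 654 / 876.1027 = 0.7465
t = r·√(n−2)/√(1−r²) = 0.7465·√8 / √(1−0.557262) = 2.111421 / 0.665386 = 3.173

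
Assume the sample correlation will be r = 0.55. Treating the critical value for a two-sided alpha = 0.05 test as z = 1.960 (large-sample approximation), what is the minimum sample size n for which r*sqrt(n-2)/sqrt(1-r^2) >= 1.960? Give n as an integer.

Need r·√(n−2)/√(1−r²) ≥ 1.960
√(n−2) ≥ 1.960·√(1−0.3025) / 0.55 = 1.960·0.835165 / 0.55 = 2.9762
n−2 ≥ 8.8578  ⇒  n ≥ 10.8578
Smallest integer n = 11

11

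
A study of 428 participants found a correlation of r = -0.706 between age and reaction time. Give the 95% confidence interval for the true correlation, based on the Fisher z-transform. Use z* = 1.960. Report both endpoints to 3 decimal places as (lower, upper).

Fisher z: z_r = atanh(r) = ½·ln((1+(-0.706))/(1−(-0.706))) = -0.879163
SE(z) = 1/√(n−3) = 1/√425 = 0.048507
95% ⇒ z* = 1.960; margin = 1.960·0.048507 = 0.095074
CI on z-scale: (-0.974237, -0.784089)
Back-transform: tanh(-0.974237) = -0.750560, tanh(-0.784089) = -0.655047

(-0.751, -0.655)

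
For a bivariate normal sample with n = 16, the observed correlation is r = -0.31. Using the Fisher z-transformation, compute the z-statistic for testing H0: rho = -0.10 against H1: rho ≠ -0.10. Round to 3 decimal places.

-0.794

z_r = atanh(-0.31) = -0.320545,  z_0 = atanh(-0.10) = -0.100335
SE = 1/√(n−3) = 1/√13 = 0.277350
z = (z_r − z_0)/SE = (-0.320545 − (-0.100335)) / 0.277350 = -0.220210 / 0.277350 = -0.794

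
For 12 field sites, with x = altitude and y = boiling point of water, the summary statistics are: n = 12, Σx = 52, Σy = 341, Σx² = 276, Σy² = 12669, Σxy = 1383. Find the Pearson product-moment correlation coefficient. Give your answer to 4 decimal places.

S_xy = nΣxy − ΣxΣy = 12·1383 − 52·341 = 16596 − 17732 = -1136
S_xx = nΣx² − (Σx)² = 12·276 − 52² = 3312 − 2704 = 608
S_yy = nΣy² − (Σy)² = 12·12669 − 341² = 152028 − 116281 = 35747
r = S_xy / √(S_xx·S_yy) = -1136 / √(608·35747) = -1136 / √21734176 = -1136 / 4661.9927 = -0.2437

-0.2437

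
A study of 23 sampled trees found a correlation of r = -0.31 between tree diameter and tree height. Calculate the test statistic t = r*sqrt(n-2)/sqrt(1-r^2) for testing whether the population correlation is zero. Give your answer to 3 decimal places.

-1.494

t = r·√(n−2) / √(1−r²) with r = -0.31, n = 23
  = -0.31·√21 / √(1 − 0.0961)
  = -0.31·4.582576 / 0.950737
  = -1.420599 / 0.950737 = -1.494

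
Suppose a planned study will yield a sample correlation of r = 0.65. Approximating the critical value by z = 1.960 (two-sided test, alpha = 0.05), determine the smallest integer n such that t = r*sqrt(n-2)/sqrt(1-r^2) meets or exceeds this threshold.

Need r·√(n−2)/√(1−r²) ≥ 1.960
√(n−2) ≥ 1.960·√(1−0.4225) / 0.65 = 1.960·0.759934 / 0.65 = 2.2915
n−2 ≥ 5.2510  ⇒  n ≥ 7.2510
Smallest integer n = 8

8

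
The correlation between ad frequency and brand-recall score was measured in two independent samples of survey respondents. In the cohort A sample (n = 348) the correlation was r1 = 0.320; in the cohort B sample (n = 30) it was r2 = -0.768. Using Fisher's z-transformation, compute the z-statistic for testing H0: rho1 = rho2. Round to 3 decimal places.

Fisher z-transforms: z1 = atanh(0.320) = 0.331647, z2 = atanh(-0.768) = -1.015433; difference d = 1.347080
Var(d) = 1/345 + 1/27 = 0.0028986 + 0.0370370 = 0.0399356
z = d/√Var(d) = 1.347080 / √0.0399356 = 1.347080 / 0.199839 = 6.741

6.741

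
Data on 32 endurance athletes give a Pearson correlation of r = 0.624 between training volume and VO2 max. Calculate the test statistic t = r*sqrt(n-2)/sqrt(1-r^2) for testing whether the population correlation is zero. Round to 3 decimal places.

4.374

1 − r² = 1 − 0.389376 = 0.610624;  √(1−r²) = 0.781424
√(n−2) = √30 = 5.477226
t = r·√(n−2)/√(1−r²) = 0.624 · 5.477226 / 0.781424 = 4.374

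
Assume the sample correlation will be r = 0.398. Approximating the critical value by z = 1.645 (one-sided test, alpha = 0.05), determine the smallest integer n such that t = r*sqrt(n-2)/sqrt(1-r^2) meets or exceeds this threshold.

17

Need r·√(n−2)/√(1−r²) ≥ 1.645
√(n−2) ≥ 1.645·√(1−0.158404) / 0.398 = 1.645·0.917385 / 0.398 = 3.7917
n−2 ≥ 14.3770  ⇒  n ≥ 16.3770
Smallest integer n = 17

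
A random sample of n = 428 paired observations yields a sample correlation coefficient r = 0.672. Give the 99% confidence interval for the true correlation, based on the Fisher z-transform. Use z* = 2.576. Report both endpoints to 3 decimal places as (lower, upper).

z_r = atanh(0.672) = 0.814381;  SE = 1/√(n−3) = 1/√425 = 0.048507
z-limits: 0.814381 ± 2.576·0.048507 = 0.814381 ± 0.124954 = [0.689427, 0.939335]
ρ-limits: (tanh 0.689427, tanh 0.939335) = (0.598, 0.735)

(0.598, 0.735)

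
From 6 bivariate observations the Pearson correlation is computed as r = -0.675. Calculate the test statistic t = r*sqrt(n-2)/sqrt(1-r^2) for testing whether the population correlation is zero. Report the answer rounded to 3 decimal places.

-1.830

t = r·√(n−2) / √(1−r²) with r = -0.675, n = 6
  = -0.675·√4 / √(1 − 0.455625)
  = -0.675·2.000000 / 0.737818
  = -1.350000 / 0.737818 = -1.830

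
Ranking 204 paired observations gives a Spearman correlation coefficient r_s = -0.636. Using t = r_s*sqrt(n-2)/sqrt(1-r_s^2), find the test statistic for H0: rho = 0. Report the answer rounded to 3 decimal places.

-11.714

t = r_s·√(n−2) / √(1−r_s²) with r_s = -0.636, n = 204
  = -0.636·√202 / √(1 − 0.404496)
  = -0.636·14.212670 / 0.771689
  = -9.039258 / 0.771689 = -11.714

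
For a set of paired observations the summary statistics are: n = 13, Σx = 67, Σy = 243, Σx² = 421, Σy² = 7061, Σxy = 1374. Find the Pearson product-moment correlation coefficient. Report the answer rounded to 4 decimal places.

0.2785

S_xy = nΣxy − ΣxΣy = 13·1374 − 67·243 = 17862 − 16281 = 1581
S_xx = nΣx² − (Σx)² = 13·421 − 67² = 5473 − 4489 = 984
S_yy = nΣy² − (Σy)² = 13·7061 − 243² = 91793 − 59049 = 32744
r = S_xy / √(S_xx·S_yy) = 1581 / √(984·32744) = 1581 / √32220096 = 1581 / 5676.2748 = 0.2785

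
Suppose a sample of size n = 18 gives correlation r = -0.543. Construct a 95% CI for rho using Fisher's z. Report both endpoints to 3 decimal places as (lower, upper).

(-0.806, -0.102)

z_r = atanh(-0.543) = -0.608400;  SE = 1/√(n−3) = 1/√15 = 0.258199
z-limits: -0.608400 ± 1.960·0.258199 = -0.608400 ± 0.506070 = [-1.114470, -0.102330]
ρ-limits: (tanh -1.114470, tanh -0.102330) = (-0.806, -0.102)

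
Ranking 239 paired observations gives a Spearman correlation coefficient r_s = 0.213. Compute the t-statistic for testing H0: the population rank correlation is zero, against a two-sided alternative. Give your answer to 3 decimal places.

t = r_s·√(n−2) / √(1−r_s²) with r_s = 0.213, n = 239
  = 0.213·√237 / √(1 − 0.045369)
  = 0.213·15.394804 / 0.977052
  = 3.279093 / 0.977052 = 3.356

3.356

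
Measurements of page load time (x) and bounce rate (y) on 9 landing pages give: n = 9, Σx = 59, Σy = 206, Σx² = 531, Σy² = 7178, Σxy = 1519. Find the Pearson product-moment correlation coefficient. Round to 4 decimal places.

S_xy = nΣxy − ΣxΣy = 9·1519 − 59·206 = 13671 − 12154 = 1517
S_xx = nΣx² − (Σx)² = 9·531 − 59² = 4779 − 3481 = 1298
S_yy = nΣy² − (Σy)² = 9·7178 − 206² = 64602 − 42436 = 22166
r = S_xy / √(S_xx·S_yy) = 1517 / √(1298·22166) = 1517 / √28771468 = 1517 / 5363.9042 = 0.2828

0.2828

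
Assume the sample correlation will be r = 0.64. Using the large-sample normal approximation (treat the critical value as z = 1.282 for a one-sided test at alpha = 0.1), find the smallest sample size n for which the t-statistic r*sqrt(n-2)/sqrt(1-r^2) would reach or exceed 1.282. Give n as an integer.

r√(n−2)/√(1−r²) ≥ 1.282  ⇔  n−2 ≥ (1.282)²·(1−r²)/r²
(1−r²)/r² = (1−0.4096)/0.4096 = 1.4414
n ≥ 2 + 1.643524·1.4414 = 2 + 2.3690 = 4.3690
⌈4.3690⌉ = 5

5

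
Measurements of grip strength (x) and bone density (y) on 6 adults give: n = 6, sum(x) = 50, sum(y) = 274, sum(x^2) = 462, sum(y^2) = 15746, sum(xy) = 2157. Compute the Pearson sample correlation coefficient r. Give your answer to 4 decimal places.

S_xy = nΣxy − ΣxΣy = 6·2157 − 50·274 = 12942 − 13700 = -758
S_xx = nΣx² − (Σx)² = 6·462 − 50² = 2772 − 2500 = 272
S_yy = nΣy² − (Σy)² = 6·15746 − 274² = 94476 − 75076 = 19400
r = S_xy / √(S_xx·S_yy) = -758 / √(272·19400) = -758 / √5276800 = -758 / 2297.1286 = -0.3300

-0.3300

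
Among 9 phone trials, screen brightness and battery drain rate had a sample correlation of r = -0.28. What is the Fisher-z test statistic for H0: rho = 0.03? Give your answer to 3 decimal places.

-0.778

z_r = atanh(-0.28) = -0.287682,  z_0 = atanh(0.03) = 0.030009
SE = 1/√(n−3) = 1/√6 = 0.408248
z = (z_r − z_0)/SE = (-0.287682 − 0.030009) / 0.408248 = -0.317691 / 0.408248 = -0.778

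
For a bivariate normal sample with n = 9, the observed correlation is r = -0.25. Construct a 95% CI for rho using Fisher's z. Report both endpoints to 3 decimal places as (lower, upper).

(-0.784, 0.497)

Fisher z: z_r = atanh(r) = ½·ln((1+(-0.25))/(1−(-0.25))) = -0.255413
SE(z) = 1/√(n−3) = 1/√6 = 0.408248
95% ⇒ z* = 1.960; margin = 1.960·0.408248 = 0.800166
CI on z-scale: (-1.055579, 0.544753)
Back-transform: tanh(-1.055579) = -0.783966, tanh(0.544753) = 0.496577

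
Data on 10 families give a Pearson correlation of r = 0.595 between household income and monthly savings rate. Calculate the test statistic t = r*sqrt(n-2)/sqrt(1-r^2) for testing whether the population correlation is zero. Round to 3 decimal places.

2.094

1 − r² = 1 − 0.354025 = 0.645975;  √(1−r²) = 0.803726
√(n−2) = √8 = 2.828427
t = r·√(n−2)/√(1−r²) = 0.595 · 2.828427 / 0.803726 = 2.094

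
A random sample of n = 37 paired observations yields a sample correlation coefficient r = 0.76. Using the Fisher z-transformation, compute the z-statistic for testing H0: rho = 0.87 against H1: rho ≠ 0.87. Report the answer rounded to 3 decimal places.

z_r = atanh(0.76) = 0.996215,  z_0 = atanh(0.87) = 1.333080
SE = 1/√(n−3) = 1/√34 = 0.171499
z = (z_r − z_0)/SE = (0.996215 − 1.333080) / 0.171499 = -0.336865 / 0.171499 = -1.964

-1.964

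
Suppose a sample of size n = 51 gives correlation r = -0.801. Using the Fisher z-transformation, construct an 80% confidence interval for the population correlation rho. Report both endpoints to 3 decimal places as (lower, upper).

Fisher z: z_r = atanh(r) = ½·ln((1+(-0.801))/(1−(-0.801))) = -1.101396
SE(z) = 1/√(n−3) = 1/√48 = 0.144338
80% ⇒ z* = 1.282; margin = 1.282·0.144338 = 0.185041
CI on z-scale: (-1.286437, -0.916355)
Back-transform: tanh(-1.286437) = -0.858191, tanh(-0.916355) = -0.724168

(-0.858, -0.724)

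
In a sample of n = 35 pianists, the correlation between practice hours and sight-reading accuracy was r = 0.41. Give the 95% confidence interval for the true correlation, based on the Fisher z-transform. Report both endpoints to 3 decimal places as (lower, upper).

(0.089, 0.654)

z_r = atanh(0.41) = 0.435611;  SE = 1/√(n−3) = 1/√32 = 0.176777
z-limits: 0.435611 ± 1.960·0.176777 = 0.435611 ± 0.346483 = [0.089128, 0.782094]
ρ-limits: (tanh 0.089128, tanh 0.782094) = (0.089, 0.654)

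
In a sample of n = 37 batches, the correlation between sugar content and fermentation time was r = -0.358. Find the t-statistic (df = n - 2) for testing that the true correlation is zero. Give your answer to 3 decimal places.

t = r·√(n−2) / √(1−r²) with r = -0.358, n = 37
  = -0.358·√35 / √(1 − 0.128164)
  = -0.358·5.916080 / 0.933722
  = -2.117957 / 0.933722 = -2.268

-2.268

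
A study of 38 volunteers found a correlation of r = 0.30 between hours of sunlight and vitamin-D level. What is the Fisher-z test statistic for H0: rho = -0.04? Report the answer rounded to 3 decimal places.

2.068

Fisher z: atanh(0.30) = 0.309520, atanh(-0.04) = -0.040021
z = (z_r − z_0)·√(n−3) = (0.309520 − (-0.040021))·√35 = 0.349541 · 5.916080 = 2.068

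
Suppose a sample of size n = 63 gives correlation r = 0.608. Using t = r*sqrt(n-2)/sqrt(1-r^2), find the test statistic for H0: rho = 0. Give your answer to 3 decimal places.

1 − r² = 1 − 0.369664 = 0.630336;  √(1−r²) = 0.793937
√(n−2) = √61 = 7.810250
t = r·√(n−2)/√(1−r²) = 0.608 · 7.810250 / 0.793937 = 5.981

5.981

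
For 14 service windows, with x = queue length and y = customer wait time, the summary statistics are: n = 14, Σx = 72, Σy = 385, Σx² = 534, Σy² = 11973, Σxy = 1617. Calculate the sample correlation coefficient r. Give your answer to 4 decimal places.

S_xy = nΣxy − ΣxΣy = 14·1617 − 72·385 = 22638 − 27720 = -5082
S_xx = nΣx² − (Σx)² = 14·534 − 72² = 7476 − 5184 = 2292
S_yy = nΣy² − (Σy)² = 14·11973 − 385² = 167622 − 148225 = 19397
r = S_xy / √(S_xx·S_yy) = -5082 / √(2292·19397) = -5082 / √44457924 = -5082 / 6667.6776 = -0.7622

-0.7622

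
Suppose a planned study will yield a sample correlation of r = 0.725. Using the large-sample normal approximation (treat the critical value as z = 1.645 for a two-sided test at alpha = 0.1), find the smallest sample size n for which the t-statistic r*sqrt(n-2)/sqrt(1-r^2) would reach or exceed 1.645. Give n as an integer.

5

Need r·√(n−2)/√(1−r²) ≥ 1.645
√(n−2) ≥ 1.645·√(1−0.525625) / 0.725 = 1.645·0.688749 / 0.725 = 1.5627
n−2 ≥ 2.4420  ⇒  n ≥ 4.4420
Smallest integer n = 5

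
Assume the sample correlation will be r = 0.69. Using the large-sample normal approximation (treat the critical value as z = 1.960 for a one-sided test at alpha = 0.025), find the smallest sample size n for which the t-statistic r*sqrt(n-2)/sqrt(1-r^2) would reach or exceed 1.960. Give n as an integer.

7

r√(n−2)/√(1−r²) ≥ 1.960  ⇔  n−2 ≥ (1.960)²·(1−r²)/r²
(1−r²)/r² = (1−0.4761)/0.4761 = 1.1004
n ≥ 2 + 3.8416·1.1004 = 2 + 4.2273 = 6.2273
⌈6.2273⌉ = 7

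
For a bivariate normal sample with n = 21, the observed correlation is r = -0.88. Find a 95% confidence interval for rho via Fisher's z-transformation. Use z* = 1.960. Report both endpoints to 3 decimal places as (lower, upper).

Fisher z: z_r = atanh(r) = ½·ln((1+(-0.88))/(1−(-0.88))) = -1.375768
SE(z) = 1/√(n−3) = 1/√18 = 0.235702
95% ⇒ z* = 1.960; margin = 1.960·0.235702 = 0.461976
CI on z-scale: (-1.837744, -0.913792)
Back-transform: tanh(-1.837744) = -0.950578, tanh(-0.913792) = -0.722947

(-0.951, -0.723)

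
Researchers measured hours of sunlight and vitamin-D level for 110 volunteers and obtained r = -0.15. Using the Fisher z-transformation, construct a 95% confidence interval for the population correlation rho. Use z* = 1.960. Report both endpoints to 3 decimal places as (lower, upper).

Fisher z: z_r = atanh(r) = ½·ln((1+(-0.15))/(1−(-0.15))) = -0.151140
SE(z) = 1/√(n−3) = 1/√107 = 0.096674
95% ⇒ z* = 1.960; margin = 1.960·0.096674 = 0.189481
CI on z-scale: (-0.340621, 0.038341)
Back-transform: tanh(-0.340621) = -0.328032, tanh(0.038341) = 0.038322

(-0.328, 0.038)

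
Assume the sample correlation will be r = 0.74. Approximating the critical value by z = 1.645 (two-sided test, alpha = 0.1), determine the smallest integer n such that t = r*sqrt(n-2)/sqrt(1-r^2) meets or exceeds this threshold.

r√(n−2)/√(1−r²) ≥ 1.645  ⇔  n−2 ≥ (1.645)²·(1−r²)/r²
(1−r²)/r² = (1−0.5476)/0.5476 = 0.8262
n ≥ 2 + 2.706025·0.8262 = 2 + 2.2357 = 4.2357
⌈4.2357⌉ = 5

5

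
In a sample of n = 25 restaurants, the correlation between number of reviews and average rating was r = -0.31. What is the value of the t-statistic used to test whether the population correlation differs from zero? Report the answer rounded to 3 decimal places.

t = r·√(n−2) / √(1−r²) with r = -0.31, n = 25
  = -0.31·√23 / √(1 − 0.0961)
  = -0.31·4.795832 / 0.950737
  = -1.486708 / 0.950737 = -1.564

-1.564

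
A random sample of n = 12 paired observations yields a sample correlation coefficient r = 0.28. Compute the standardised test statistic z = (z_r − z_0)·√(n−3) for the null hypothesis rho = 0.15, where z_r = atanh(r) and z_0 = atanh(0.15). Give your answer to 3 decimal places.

0.410

Fisher z: atanh(0.28) = 0.287682, atanh(0.15) = 0.151140
z = (z_r − z_0)·√(n−3) = (0.287682 − 0.151140)·√9 = 0.136542 · 3.000000 = 0.410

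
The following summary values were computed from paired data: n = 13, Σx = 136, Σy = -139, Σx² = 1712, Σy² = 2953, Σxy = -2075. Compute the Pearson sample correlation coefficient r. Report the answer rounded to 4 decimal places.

S_xy = nΣxy − ΣxΣy = 13·(-2075) − 136·(-139) = -26975 − (-18904) = -8071
S_xx = nΣx² − (Σx)² = 13·1712 − 136² = 22256 − 18496 = 3760
S_yy = nΣy² − (Σy)² = 13·2953 − (-139)² = 38389 − 19321 = 19068
r = S_xy / √(S_xx·S_yy) = -8071 / √(3760·19068) = -8071 / √71695680 = -8071 / 8467.3302 = -0.9532

-0.9532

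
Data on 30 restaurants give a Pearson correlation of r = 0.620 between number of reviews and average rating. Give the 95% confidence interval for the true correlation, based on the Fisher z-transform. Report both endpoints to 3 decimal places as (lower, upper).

Fisher z: z_r = atanh(r) = ½·ln((1+0.620)/(1−0.620)) = 0.725005
SE(z) = 1/√(n−3) = 1/√27 = 0.192450
95% ⇒ z* = 1.960; margin = 1.960·0.192450 = 0.377202
CI on z-scale: (0.347803, 1.102207)
Back-transform: tanh(0.347803) = 0.334426, tanh(1.102207) = 0.801290

(0.334, 0.801)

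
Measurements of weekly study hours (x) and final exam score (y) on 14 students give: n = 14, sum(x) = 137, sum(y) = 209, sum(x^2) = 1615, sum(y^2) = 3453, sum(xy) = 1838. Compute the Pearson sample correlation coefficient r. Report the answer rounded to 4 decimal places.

-0.6856

S_xy = nΣxy − ΣxΣy = 14·1838 − 137·209 = 25732 − 28633 = -2901
S_xx = nΣx² − (Σx)² = 14·1615 − 137² = 22610 − 18769 = 3841
S_yy = nΣy² − (Σy)² = 14·3453 − 209² = 48342 − 43681 = 4661
r = S_xy / √(S_xx·S_yy) = -2901 / √(3841·4661) = -2901 / √17902901 = -2901 / 4231.1820 = -0.6856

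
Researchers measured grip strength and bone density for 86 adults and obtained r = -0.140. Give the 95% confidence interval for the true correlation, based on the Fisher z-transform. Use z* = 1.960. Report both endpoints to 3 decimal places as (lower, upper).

Fisher z: z_r = atanh(r) = ½·ln((1+(-0.140))/(1−(-0.140))) = -0.140926
SE(z) = 1/√(n−3) = 1/√83 = 0.109764
95% ⇒ z* = 1.960; margin = 1.960·0.109764 = 0.215137
CI on z-scale: (-0.356063, 0.074211)
Back-transform: tanh(-0.356063) = -0.341742, tanh(0.074211) = 0.074075

(-0.342, 0.074)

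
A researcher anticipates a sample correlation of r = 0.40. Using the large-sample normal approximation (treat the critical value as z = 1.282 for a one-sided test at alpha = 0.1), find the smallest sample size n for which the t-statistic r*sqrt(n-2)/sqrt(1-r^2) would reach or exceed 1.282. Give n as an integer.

11

Need r·√(n−2)/√(1−r²) ≥ 1.282
√(n−2) ≥ 1.282·√(1−0.1600) / 0.40 = 1.282·0.916515 / 0.40 = 2.9374
n−2 ≥ 8.6283  ⇒  n ≥ 10.6283
Smallest integer n = 11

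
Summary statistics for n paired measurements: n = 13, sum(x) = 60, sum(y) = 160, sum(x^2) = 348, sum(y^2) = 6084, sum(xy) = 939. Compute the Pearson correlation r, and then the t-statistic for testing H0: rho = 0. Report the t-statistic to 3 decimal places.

Numerator: nΣxy − (Σx)(Σy) = 13·939 − (60)(160) = 2607
Denominator: √[(nΣx²−(Σx)²)(nΣy²−(Σy)²)]
  nΣx²−(Σx)² = 13·348 − 3600 = 924;  nΣy²−(Σy)² = 13·6084 − 25600 = 53492
  √(924·53492) = √49426608 = 7030.4060
r = 2607 / 7030.4060 = 0.3708
t = r·√(n−2)/√(1−r²) = 0.3708·√11 / √(1−0.137493) = 1.229804 / 0.928713 = 1.324

1.324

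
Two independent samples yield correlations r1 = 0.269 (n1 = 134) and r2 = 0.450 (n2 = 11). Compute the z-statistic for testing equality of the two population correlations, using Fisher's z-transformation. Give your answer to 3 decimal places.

z1 = atanh(0.269) = 0.275786,  z2 = atanh(0.450) = 0.484700
SE = √(1/(n1−3) + 1/(n2−3)) = √(1/131 + 1/8) = √(0.0076336 + 0.1250000) = √0.1326336 = 0.364189
z = (z1 − z2)/SE = (0.275786 − 0.484700) / 0.364189 = -0.208914 / 0.364189 = -0.574

-0.574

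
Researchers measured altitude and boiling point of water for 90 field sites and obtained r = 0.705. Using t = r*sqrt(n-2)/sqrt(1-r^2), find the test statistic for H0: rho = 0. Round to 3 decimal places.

1 − r² = 1 − 0.497025 = 0.502975;  √(1−r²) = 0.709207
√(n−2) = √88 = 9.380832
t = r·√(n−2)/√(1−r²) = 0.705 · 9.380832 / 0.709207 = 9.325

9.325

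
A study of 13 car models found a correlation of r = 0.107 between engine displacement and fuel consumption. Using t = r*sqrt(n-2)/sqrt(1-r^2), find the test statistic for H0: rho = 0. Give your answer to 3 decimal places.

0.357

1 − r² = 1 − 0.011449 = 0.988551;  √(1−r²) = 0.994259
√(n−2) = √11 = 3.316625
t = r·√(n−2)/√(1−r²) = 0.107 · 3.316625 / 0.994259 = 0.357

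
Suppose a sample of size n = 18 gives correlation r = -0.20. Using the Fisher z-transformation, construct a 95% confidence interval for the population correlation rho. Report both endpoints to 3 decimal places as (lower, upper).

(-0.610, 0.294)

Fisher z: z_r = atanh(r) = ½·ln((1+(-0.20))/(1−(-0.20))) = -0.202733
SE(z) = 1/√(n−3) = 1/√15 = 0.258199
95% ⇒ z* = 1.960; margin = 1.960·0.258199 = 0.506070
CI on z-scale: (-0.708803, 0.303337)
Back-transform: tanh(-0.708803) = -0.609926, tanh(0.303337) = 0.294363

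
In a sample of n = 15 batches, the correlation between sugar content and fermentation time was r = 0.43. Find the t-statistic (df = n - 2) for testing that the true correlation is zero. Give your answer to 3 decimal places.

1.717

1 − r² = 1 − 0.1849 = 0.8151;  √(1−r²) = 0.902829
√(n−2) = √13 = 3.605551
t = r·√(n−2)/√(1−r²) = 0.43 · 3.605551 / 0.902829 = 1.717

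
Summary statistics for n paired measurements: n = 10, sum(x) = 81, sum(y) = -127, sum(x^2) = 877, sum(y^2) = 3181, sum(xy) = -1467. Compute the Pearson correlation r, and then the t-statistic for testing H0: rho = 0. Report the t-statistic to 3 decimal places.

Numerator: nΣxy − (Σx)(Σy) = 10·(-1467) − (81)(-127) = -4383
Denominator: √[(nΣx²−(Σx)²)(nΣy²−(Σy)²)]
  nΣx²−(Σx)² = 10·877 − 6561 = 2209;  nΣy²−(Σy)² = 10·3181 − 16129 = 15681
  √(2209·15681) = √34639329 = 5885.5186
r = -4383 / 5885.5186 = -0.7447
t = r·√(n−2)/√(1−r²) = -0.7447·√8 / √(1−0.554578) = -2.106330 / 0.667399 = -3.156

-3.156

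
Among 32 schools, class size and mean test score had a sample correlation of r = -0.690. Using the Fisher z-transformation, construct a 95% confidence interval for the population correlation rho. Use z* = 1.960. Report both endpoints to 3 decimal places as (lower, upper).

Fisher z: z_r = atanh(r) = ½·ln((1+(-0.690))/(1−(-0.690))) = -0.847956
SE(z) = 1/√(n−3) = 1/√29 = 0.185695
95% ⇒ z* = 1.960; margin = 1.960·0.185695 = 0.363962
CI on z-scale: (-1.211918, -0.483994)
Back-transform: tanh(-1.211918) = -0.837254, tanh(-0.483994) = -0.449437

(-0.837, -0.449)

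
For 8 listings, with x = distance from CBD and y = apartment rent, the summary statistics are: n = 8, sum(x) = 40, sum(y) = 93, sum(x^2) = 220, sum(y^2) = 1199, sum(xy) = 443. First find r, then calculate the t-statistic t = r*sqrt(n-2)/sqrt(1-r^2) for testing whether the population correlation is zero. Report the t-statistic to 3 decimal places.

-1.245

S_xy = nΣxy − ΣxΣy = 8·443 − 40·93 = 3544 − 3720 = -176
S_xx = nΣx² − (Σx)² = 8·220 − 40² = 1760 − 1600 = 160
S_yy = nΣy² − (Σy)² = 8·1199 − 93² = 9592 − 8649 = 943
r = S_xy / √(S_xx·S_yy) = -176 / √(160·943) = -176 / √150880 = -176 / 388.4327 = -0.4531
t = r·√(n−2)/√(1−r²) = -0.4531·√6 / √(1−0.205300) = -1.109864 / 0.891459 = -1.245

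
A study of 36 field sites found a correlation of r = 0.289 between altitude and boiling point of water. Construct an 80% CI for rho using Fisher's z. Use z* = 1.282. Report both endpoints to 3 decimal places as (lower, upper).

Fisher z: z_r = atanh(r) = ½·ln((1+0.289)/(1−0.289)) = 0.297475
SE(z) = 1/√(n−3) = 1/√33 = 0.174078
80% ⇒ z* = 1.282; margin = 1.282·0.174078 = 0.223168
CI on z-scale: (0.074307, 0.520643)
Back-transform: tanh(0.074307) = 0.074171, tanh(0.520643) = 0.478196

(0.074, 0.478)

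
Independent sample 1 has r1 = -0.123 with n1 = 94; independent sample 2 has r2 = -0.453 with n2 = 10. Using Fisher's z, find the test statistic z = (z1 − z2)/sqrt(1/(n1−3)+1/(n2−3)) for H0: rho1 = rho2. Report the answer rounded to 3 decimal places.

Fisher z-transforms: z1 = atanh(-0.123) = -0.123626, z2 = atanh(-0.453) = -0.488468; difference d = 0.364842
Var(d) = 1/91 + 1/7 = 0.0109890 + 0.1428571 = 0.1538461
z = d/√Var(d) = 0.364842 / √0.1538461 = 0.364842 / 0.392232 = 0.930

0.930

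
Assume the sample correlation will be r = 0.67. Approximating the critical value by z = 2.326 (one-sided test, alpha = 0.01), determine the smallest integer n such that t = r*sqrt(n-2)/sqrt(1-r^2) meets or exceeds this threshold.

9

Need r·√(n−2)/√(1−r²) ≥ 2.326
√(n−2) ≥ 2.326·√(1−0.4489) / 0.67 = 2.326·0.742361 / 0.67 = 2.5772
n−2 ≥ 6.6420  ⇒  n ≥ 8.6420
Smallest integer n = 9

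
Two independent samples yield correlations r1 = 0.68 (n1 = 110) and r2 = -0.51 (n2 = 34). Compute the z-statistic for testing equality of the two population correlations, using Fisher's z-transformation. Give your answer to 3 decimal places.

6.824

z1 = atanh(0.68) = 0.829114,  z2 = atanh(-0.51) = -0.562730
SE = √(1/(n1−3) + 1/(n2−3)) = √(1/107 + 1/31) = √(0.0093458 + 0.0322581) = √0.0416039 = 0.203970
z = (z1 − z2)/SE = (0.829114 − (-0.562730)) / 0.203970 = 1.391844 / 0.203970 = 6.824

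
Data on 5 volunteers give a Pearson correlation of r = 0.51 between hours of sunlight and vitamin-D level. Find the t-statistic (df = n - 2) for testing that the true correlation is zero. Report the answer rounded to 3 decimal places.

t = r·√(n−2) / √(1−r²) with r = 0.51, n = 5
  = 0.51·√3 / √(1 − 0.2601)
  = 0.51·1.732051 / 0.860174
  = 0.883346 / 0.860174 = 1.027

1.027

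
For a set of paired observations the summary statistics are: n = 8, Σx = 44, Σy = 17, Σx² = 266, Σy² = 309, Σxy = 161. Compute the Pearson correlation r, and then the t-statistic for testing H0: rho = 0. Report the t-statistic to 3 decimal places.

Numerator: nΣxy − (Σx)(Σy) = 8·161 − (44)(17) = 540
Denominator: √[(nΣx²−(Σx)²)(nΣy²−(Σy)²)]
  nΣx²−(Σx)² = 8·266 − 1936 = 192;  nΣy²−(Σy)² = 8·309 − 289 = 2183
  √(192·2183) = √419136 = 647.4071
r = 540 / 647.4071 = 0.8341
t = r·√(n−2)/√(1−r²) = 0.8341·√6 / √(1−0.695723) = 2.043119 / 0.551613 = 3.704

3.704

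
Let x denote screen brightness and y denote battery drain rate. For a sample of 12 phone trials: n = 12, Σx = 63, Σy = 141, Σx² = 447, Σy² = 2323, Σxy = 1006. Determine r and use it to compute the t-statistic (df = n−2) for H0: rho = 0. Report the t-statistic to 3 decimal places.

Numerator: nΣxy − (Σx)(Σy) = 12·1006 − (63)(141) = 3189
Denominator: √[(nΣx²−(Σx)²)(nΣy²−(Σy)²)]
  nΣx²−(Σx)² = 12·447 − 3969 = 1395;  nΣy²−(Σy)² = 12·2323 − 19881 = 7995
  √(1395·7995) = √11153025 = 3339.6145
r = 3189 / 3339.6145 = 0.9549
t = r·√(n−2)/√(1−r²) = 0.9549·√10 / √(1−0.911834) = 3.019659 / 0.296928 = 10.170

10.170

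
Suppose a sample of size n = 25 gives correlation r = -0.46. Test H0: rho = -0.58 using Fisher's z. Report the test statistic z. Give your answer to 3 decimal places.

z_r = atanh(-0.46) = -0.497311,  z_0 = atanh(-0.58) = -0.662463
SE = 1/√(n−3) = 1/√22 = 0.213201
z = (z_r − z_0)/SE = (-0.497311 − (-0.662463)) / 0.213201 = 0.165152 / 0.213201 = 0.775

0.775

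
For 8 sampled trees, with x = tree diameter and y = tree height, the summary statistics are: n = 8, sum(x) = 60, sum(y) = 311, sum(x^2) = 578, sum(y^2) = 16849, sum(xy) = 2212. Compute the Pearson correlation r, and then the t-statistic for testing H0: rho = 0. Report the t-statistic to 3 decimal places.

Numerator: nΣxy − (Σx)(Σy) = 8·2212 − (60)(311) = -964
Denominator: √[(nΣx²−(Σx)²)(nΣy²−(Σy)²)]
  nΣx²−(Σx)² = 8·578 − 3600 = 1024;  nΣy²−(Σy)² = 8·16849 − 96721 = 38071
  √(1024·38071) = √38984704 = 6243.7732
r = -964 / 6243.7732 = -0.1544
t = r·√(n−2)/√(1−r²) = -0.1544·√6 / √(1−0.023839) = -0.378201 / 0.988009 = -0.383

-0.383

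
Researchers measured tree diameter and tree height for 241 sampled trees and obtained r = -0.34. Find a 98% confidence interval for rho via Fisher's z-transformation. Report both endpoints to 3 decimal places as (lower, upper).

(-0.466, -0.201)

z_r = atanh(-0.34) = -0.354093;  SE = 1/√(n−3) = 1/√238 = 0.064820
z-limits: -0.354093 ± 2.326·0.064820 = -0.354093 ± 0.150771 = [-0.504864, -0.203322]
ρ-limits: (tanh -0.504864, tanh -0.203322) = (-0.466, -0.201)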